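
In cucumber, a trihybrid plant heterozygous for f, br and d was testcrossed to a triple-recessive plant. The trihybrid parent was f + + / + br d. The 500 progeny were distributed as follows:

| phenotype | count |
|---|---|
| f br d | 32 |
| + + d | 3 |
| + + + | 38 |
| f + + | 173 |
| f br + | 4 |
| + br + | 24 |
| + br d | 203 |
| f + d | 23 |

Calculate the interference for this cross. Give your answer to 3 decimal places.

0.158

The two rarest classes, f br + and + + d, are the double crossovers. Comparing them with the parentals, only the br allele has switched, so br is the middle locus and the order is d – br – f.
d–br: (47 + 7)/500 = 0.1080; br–f: (70 + 7)/500 = 0.1540.
Expected DCO frequency = 0.1080 × 0.1540 ≈ 0.01663; observed = 7/500 ≈ 0.01400.
Coefficient of coincidence = 0.01400/0.01663 ≈ 0.842; interference = 1 − 0.842 = 0.158.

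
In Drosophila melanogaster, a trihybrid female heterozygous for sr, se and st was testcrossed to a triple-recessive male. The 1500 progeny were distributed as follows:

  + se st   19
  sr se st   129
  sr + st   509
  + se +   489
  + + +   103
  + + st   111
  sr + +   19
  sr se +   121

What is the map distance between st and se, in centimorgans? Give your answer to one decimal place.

18.0 centimorgans

The two most frequent reciprocal classes, + se + and sr + st, are the parental types, so the F1 was + se + / sr + st.
The two rarest classes, + se st and sr + +, are the double crossovers. Comparing them with the parentals, only the st allele has switched, so st is the middle locus and the order is sr – st – se.
Crossovers in the st–se interval produce the single-crossover classes + + + and sr se st (103 + 129 = 232) plus the double crossovers (38).
RF(st–se) = (232 + 38) / 1500 = 270/1500 = 0.1800 → 18.0 centimorgans.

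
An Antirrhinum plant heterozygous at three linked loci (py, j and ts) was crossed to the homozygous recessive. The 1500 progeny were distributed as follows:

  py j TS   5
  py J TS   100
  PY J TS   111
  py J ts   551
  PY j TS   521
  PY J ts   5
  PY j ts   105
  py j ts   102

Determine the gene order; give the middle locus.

py

The two most frequent reciprocal classes, py J ts and PY j TS, are the parental types, so the F1 was py J ts / PY j TS.
The two rarest classes, PY J ts and py j TS, are the double crossovers. Comparing them with the parentals, only the py allele has switched, so py is the middle locus and the order is j – py – ts.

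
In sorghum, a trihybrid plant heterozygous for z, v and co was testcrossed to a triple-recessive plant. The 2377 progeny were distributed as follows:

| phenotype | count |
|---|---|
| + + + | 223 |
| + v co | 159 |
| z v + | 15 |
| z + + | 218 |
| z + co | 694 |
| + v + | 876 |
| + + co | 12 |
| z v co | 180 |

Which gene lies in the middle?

z

The two most frequent reciprocal classes, + v + and z + co, are the parental types, so the F1 was + v + / z + co.
The two rarest classes, z v + and + + co, are the double crossovers. Comparing them with the parentals, only the z allele has switched, so z is the middle locus and the order is v – z – co.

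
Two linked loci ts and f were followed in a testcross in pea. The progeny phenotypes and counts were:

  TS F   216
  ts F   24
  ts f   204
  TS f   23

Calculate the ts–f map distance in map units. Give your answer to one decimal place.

10.1 map units

The two most frequent classes, TS F (216) and ts f (204), are the parental types, so the F1 was TS F / ts f.
The recombinant classes are TS f and ts F: 23 + 24 = 47.
Recombination frequency = 47/467 = 0.1006 ≈ 10.1%, i.e. 10.1 map units.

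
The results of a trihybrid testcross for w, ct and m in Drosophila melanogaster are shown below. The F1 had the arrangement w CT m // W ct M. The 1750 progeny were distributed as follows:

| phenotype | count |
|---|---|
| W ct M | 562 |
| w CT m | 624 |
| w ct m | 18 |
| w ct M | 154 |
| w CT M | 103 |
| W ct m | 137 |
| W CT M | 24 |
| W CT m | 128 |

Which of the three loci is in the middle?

ct

The two rarest classes, w ct m and W CT M, are the double crossovers. Comparing them with the parentals, only the ct allele has switched, so ct is the middle locus and the order is m – ct – w.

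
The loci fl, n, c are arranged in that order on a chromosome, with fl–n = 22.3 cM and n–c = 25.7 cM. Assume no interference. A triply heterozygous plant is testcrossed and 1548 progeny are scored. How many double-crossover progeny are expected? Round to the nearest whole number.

89

Map distances give recombination frequencies of 0.223 and 0.257 for the two intervals.
With no interference, expected double-crossover frequency = 0.223 × 0.257 = 0.05731.
Expected number = 0.05731 × 1548 = 88.72 ≈ 89.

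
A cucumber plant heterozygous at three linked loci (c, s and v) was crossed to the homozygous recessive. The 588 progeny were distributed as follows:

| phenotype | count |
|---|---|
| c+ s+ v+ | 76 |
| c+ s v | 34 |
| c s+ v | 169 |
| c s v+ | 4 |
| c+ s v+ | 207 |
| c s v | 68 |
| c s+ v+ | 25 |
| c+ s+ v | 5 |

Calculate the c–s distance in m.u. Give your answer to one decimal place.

26.0 m.u.

The two most frequent reciprocal classes, c s+ v and c+ s v+, are the parental types, so the F1 was c s+ v / c+ s v+.
The two rarest classes, c+ s+ v and c s v+, are the double crossovers. Comparing them with the parentals, only the c allele has switched, so c is the middle locus and the order is s – c – v.
Crossovers in the s–c interval produce the single-crossover classes c s v and c+ s+ v+ (68 + 76 = 144) plus the double crossovers (9).
RF(s–c) = (144 + 9) / 588 = 153/588 = 0.2602 → 26.0 m.u.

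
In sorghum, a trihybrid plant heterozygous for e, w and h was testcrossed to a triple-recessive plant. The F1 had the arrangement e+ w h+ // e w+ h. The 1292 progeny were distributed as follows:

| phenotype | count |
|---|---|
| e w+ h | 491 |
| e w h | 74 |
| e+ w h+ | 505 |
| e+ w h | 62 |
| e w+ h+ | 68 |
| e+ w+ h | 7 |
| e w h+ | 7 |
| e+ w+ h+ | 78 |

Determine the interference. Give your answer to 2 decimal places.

0.24

The two rarest classes, e w h+ and e+ w+ h, are the double crossovers. Comparing them with the parentals, only the e allele has switched, so e is the middle locus and the order is h – e – w.
h–e: (130 + 14)/1292 = 0.1115; e–w: (152 + 14)/1292 = 0.1285.
Expected DCO frequency = 0.1115 × 0.1285 ≈ 0.01433; observed = 14/1292 ≈ 0.01084.
Coefficient of coincidence = 0.01084/0.01433 ≈ 0.76; interference = 1 − 0.76 = 0.24.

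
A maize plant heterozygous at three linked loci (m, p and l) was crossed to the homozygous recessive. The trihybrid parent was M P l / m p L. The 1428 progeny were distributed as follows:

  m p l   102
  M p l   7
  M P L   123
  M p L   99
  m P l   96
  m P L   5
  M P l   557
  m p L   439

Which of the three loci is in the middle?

The two rarest classes, M p l and m P L, are the double crossovers. Comparing them with the parentals, only the p allele has switched, so p is the middle locus and the order is m – p – l.

p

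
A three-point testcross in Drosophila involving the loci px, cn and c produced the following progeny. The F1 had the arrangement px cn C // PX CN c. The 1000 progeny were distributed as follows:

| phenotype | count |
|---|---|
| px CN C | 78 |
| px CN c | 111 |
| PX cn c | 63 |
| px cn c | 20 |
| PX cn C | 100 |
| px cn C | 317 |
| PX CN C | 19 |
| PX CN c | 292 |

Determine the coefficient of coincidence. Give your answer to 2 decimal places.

The two rarest classes, px cn c and PX CN C, are the double crossovers. Comparing them with the parentals, only the c allele has switched, so c is the middle locus and the order is px – c – cn.
px–c: (211 + 39)/1000 = 0.2500; c–cn: (141 + 39)/1000 = 0.1800.
Expected DCO frequency = 0.2500 × 0.1800 ≈ 0.04500; observed = 39/1000 ≈ 0.03900.
Coefficient of coincidence = 0.03900/0.04500 ≈ 0.87.

0.87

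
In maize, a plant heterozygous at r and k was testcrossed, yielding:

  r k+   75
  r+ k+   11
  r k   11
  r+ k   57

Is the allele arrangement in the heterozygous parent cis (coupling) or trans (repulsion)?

The two most frequent classes are r+ k (57) and r k+ (75); these are the parental (non-recombinant) types.
So the F1 carried r+ k on one chromosome and r k+ on the other — the recessive alleles are on opposite chromosomes (trans / repulsion).

trans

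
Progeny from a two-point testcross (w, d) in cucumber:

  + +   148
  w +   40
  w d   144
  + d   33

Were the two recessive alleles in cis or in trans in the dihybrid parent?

cis

The two most frequent classes are + + (148) and w d (144); these are the parental (non-recombinant) types.
So the F1 carried + + on one chromosome and w d on the other — the recessive alleles are on the same chromosome (cis / coupling).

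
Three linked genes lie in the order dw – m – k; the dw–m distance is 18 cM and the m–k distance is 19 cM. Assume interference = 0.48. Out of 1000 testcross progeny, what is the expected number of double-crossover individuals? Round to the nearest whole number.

Map distances give recombination frequencies of 0.180 and 0.190 for the two intervals.
With interference 0.48 (so coincidence = 0.52), expected double-crossover frequency = 0.180 × 0.190 × 0.52 = 0.01778.
Expected number = 0.01778 × 1000 = 17.78 ≈ 18.

18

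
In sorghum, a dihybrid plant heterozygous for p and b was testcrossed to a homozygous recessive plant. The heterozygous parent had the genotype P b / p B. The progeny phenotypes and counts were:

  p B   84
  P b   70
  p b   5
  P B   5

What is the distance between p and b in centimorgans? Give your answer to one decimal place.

6.1 centimorgans

The recombinant classes are P B and p b: 5 + 5 = 10.
Recombination frequency = 10/164 = 0.0610 ≈ 6.1%, i.e. 6.1 centimorgans.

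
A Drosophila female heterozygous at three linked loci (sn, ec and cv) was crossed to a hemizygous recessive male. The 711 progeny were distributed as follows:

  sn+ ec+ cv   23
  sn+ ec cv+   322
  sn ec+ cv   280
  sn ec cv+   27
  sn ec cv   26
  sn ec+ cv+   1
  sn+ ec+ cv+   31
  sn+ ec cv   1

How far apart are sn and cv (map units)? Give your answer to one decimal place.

The two most frequent reciprocal classes, sn ec+ cv and sn+ ec cv+, are the parental types, so the F1 was sn ec+ cv / sn+ ec cv+.
The two rarest classes, sn ec+ cv+ and sn+ ec cv, are the double crossovers. Comparing them with the parentals, only the cv allele has switched, so cv is the middle locus and the order is ec – cv – sn.
Crossovers in the cv–sn interval produce the single-crossover classes sn+ ec+ cv and sn ec cv+ (23 + 27 = 50) plus the double crossovers (2).
RF(cv–sn) = (50 + 2) / 711 = 52/711 = 0.0731 → 7.3 map units.

7.3 map units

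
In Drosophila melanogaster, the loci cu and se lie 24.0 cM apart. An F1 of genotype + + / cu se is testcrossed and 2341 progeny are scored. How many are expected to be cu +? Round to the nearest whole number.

281

A map distance of 24.0 cM corresponds to a recombination frequency of 0.240.
The F1 is + + / cu se, so cu + is a recombinant gamete class with expected frequency r/2 = 0.240/2 = 0.1200.
Expected number = 0.1200 × 2341 = 280.92 ≈ 281.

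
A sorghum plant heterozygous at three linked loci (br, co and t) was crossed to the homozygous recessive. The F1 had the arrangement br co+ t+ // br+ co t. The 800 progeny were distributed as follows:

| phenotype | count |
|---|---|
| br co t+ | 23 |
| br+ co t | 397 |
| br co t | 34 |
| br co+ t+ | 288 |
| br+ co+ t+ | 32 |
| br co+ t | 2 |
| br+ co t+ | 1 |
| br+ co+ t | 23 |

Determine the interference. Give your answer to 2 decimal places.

0.29

The two rarest classes, br co+ t and br+ co t+, are the double crossovers. Comparing them with the parentals, only the t allele has switched, so t is the middle locus and the order is br – t – co.
br–t: (66 + 3)/800 = 0.0862; t–co: (46 + 3)/800 = 0.0612.
Expected DCO frequency = 0.0862 × 0.0612 ≈ 0.00528; observed = 3/800 ≈ 0.00375.
Coefficient of coincidence = 0.00375/0.00528 ≈ 0.71; interference = 1 − 0.71 = 0.29.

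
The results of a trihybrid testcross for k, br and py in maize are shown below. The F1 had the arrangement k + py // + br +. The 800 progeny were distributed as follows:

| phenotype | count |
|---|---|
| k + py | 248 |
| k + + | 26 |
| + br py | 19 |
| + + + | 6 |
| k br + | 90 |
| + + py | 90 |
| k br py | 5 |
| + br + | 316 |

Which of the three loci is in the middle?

The two rarest classes, k br py and + + +, are the double crossovers. Comparing them with the parentals, only the br allele has switched, so br is the middle locus and the order is py – br – k.

br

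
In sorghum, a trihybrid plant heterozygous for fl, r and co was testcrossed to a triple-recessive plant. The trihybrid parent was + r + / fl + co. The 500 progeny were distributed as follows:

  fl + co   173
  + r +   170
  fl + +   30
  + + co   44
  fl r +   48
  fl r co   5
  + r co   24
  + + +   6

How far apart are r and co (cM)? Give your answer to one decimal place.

The two rarest classes, + + + and fl r co, are the double crossovers. Comparing them with the parentals, only the r allele has switched, so r is the middle locus and the order is fl – r – co.
Crossovers in the r–co interval produce the single-crossover classes + r co and fl + + (24 + 30 = 54) plus the double crossovers (11).
RF(r–co) = (54 + 11) / 500 = 65/500 = 0.1300 → 13.0 cM.

13.0 cM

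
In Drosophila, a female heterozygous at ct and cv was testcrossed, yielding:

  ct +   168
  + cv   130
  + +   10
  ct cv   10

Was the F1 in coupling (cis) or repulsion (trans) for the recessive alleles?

trans

The two most frequent classes are + cv (130) and ct + (168); these are the parental (non-recombinant) types.
So the F1 carried + cv on one chromosome and ct + on the other — the recessive alleles are on opposite chromosomes (trans / repulsion).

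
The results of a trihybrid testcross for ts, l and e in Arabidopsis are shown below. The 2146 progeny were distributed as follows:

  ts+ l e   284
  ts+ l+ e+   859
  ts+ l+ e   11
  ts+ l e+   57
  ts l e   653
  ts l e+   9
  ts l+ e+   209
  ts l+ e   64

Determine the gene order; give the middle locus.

e

The two most frequent reciprocal classes, ts+ l+ e+ and ts l e, are the parental types, so the F1 was ts+ l+ e+ / ts l e.
The two rarest classes, ts+ l+ e and ts l e+, are the double crossovers. Comparing them with the parentals, only the e allele has switched, so e is the middle locus and the order is l – e – ts.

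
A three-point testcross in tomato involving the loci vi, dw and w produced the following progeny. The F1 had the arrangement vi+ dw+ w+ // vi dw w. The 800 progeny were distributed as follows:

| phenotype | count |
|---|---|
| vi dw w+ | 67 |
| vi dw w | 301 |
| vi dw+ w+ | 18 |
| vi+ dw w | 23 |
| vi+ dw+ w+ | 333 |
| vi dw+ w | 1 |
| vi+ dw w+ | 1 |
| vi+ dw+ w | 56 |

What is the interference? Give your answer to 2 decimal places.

The two rarest classes, vi+ dw w+ and vi dw+ w, are the double crossovers. Comparing them with the parentals, only the dw allele has switched, so dw is the middle locus and the order is vi – dw – w.
vi–dw: (41 + 2)/800 = 0.0537; dw–w: (123 + 2)/800 = 0.1562.
Expected DCO frequency = 0.0537 × 0.1562 ≈ 0.00839; observed = 2/800 ≈ 0.00250.
Coefficient of coincidence = 0.00250/0.00839 ≈ 0.30; interference = 1 − 0.30 = 0.70.

0.70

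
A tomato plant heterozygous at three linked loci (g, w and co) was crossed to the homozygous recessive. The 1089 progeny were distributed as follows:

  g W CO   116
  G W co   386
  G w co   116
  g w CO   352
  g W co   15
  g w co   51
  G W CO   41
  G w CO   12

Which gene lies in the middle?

The two most frequent reciprocal classes, g w CO and G W co, are the parental types, so the F1 was g w CO / G W co.
The two rarest classes, G w CO and g W co, are the double crossovers. Comparing them with the parentals, only the g allele has switched, so g is the middle locus and the order is w – g – co.

g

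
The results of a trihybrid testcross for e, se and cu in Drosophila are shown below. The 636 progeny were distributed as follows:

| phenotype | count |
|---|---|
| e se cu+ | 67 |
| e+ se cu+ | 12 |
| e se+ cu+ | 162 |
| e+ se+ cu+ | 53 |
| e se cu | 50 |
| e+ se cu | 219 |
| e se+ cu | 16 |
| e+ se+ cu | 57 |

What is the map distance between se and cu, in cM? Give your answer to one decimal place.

23.9 cM

The two most frequent reciprocal classes, e+ se cu and e se+ cu+, are the parental types, so the F1 was e+ se cu / e se+ cu+.
The two rarest classes, e+ se cu+ and e se+ cu, are the double crossovers. Comparing them with the parentals, only the cu allele has switched, so cu is the middle locus and the order is se – cu – e.
Crossovers in the se–cu interval produce the single-crossover classes e+ se+ cu and e se cu+ (57 + 67 = 124) plus the double crossovers (28).
RF(se–cu) = (124 + 28) / 636 = 152/636 = 0.2390 → 23.9 cM.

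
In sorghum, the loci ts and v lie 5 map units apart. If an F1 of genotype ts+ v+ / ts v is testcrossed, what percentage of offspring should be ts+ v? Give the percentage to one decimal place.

2.5%

A map distance of 5 map units corresponds to a recombination frequency of 0.050.
The F1 is ts+ v+ / ts v, so ts+ v is a recombinant gamete class with expected frequency r/2 = 0.050/2 = 0.0250.
That is 0.0250 = 2.5% of the progeny.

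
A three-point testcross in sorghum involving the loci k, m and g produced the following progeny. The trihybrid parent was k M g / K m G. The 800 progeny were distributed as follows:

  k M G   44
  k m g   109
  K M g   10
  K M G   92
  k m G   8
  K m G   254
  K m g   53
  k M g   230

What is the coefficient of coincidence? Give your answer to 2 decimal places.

The two rarest classes, K M g and k m G, are the double crossovers. Comparing them with the parentals, only the k allele has switched, so k is the middle locus and the order is m – k – g.
m–k: (201 + 18)/800 = 0.2737; k–g: (97 + 18)/800 = 0.1437.
Expected DCO frequency = 0.2737 × 0.1437 ≈ 0.03933; observed = 18/800 ≈ 0.02250.
Coefficient of coincidence = 0.02250/0.03933 ≈ 0.57.

0.57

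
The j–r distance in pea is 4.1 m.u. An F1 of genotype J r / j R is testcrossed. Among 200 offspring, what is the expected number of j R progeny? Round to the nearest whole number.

A map distance of 4.1 m.u. corresponds to a recombination frequency of 0.041.
The F1 is J r / j R, so j R is a parental gamete class with expected frequency (1 − r)/2 = 0.959/2 = 0.4795.
Expected number = 0.4795 × 200 = 95.90 ≈ 96.

96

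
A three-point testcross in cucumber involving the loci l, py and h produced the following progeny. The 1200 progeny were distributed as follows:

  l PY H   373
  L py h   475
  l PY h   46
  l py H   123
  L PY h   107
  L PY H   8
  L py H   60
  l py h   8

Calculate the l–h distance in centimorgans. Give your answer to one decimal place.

The two most frequent reciprocal classes, L py h and l PY H, are the parental types, so the F1 was L py h / l PY H.
The two rarest classes, l py h and L PY H, are the double crossovers. Comparing them with the parentals, only the l allele has switched, so l is the middle locus and the order is h – l – py.
Crossovers in the h–l interval produce the single-crossover classes L py H and l PY h (60 + 46 = 106) plus the double crossovers (16).
RF(h–l) = (106 + 16) / 1200 = 122/1200 = 0.1017 → 10.2 centimorgans.

10.2 centimorgans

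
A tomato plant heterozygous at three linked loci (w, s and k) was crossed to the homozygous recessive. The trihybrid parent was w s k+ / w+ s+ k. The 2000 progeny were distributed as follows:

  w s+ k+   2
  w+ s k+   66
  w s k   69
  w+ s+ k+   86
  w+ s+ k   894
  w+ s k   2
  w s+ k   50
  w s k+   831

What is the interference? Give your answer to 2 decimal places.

The two rarest classes, w s+ k+ and w+ s k, are the double crossovers. Comparing them with the parentals, only the s allele has switched, so s is the middle locus and the order is k – s – w.
k–s: (155 + 4)/2000 = 0.0795; s–w: (116 + 4)/2000 = 0.0600.
Expected DCO frequency = 0.0795 × 0.0600 ≈ 0.00477; observed = 4/2000 ≈ 0.00200.
Coefficient of coincidence = 0.00200/0.00477 ≈ 0.42; interference = 1 − 0.42 = 0.58.

0.58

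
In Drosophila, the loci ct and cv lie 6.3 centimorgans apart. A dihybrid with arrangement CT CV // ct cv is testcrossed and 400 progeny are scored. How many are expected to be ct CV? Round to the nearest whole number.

13

A map distance of 6.3 centimorgans corresponds to a recombination frequency of 0.063.
The F1 is CT CV / ct cv, so ct CV is a recombinant gamete class with expected frequency r/2 = 0.063/2 = 0.0315.
Expected number = 0.0315 × 400 = 12.60 ≈ 13.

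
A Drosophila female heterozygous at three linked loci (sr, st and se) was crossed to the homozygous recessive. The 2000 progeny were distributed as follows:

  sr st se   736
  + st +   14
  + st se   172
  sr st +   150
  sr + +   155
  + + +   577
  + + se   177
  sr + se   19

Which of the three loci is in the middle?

st

The two most frequent reciprocal classes, + + + and sr st se, are the parental types, so the F1 was + + + / sr st se.
The two rarest classes, + st + and sr + se, are the double crossovers. Comparing them with the parentals, only the st allele has switched, so st is the middle locus and the order is sr – st – se.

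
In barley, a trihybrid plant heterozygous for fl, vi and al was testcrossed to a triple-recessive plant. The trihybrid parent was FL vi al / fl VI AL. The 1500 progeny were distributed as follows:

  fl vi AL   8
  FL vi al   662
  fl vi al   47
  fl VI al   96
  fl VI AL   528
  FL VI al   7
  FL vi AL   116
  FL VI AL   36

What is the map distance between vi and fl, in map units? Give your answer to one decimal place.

The two rarest classes, FL VI al and fl vi AL, are the double crossovers. Comparing them with the parentals, only the vi allele has switched, so vi is the middle locus and the order is al – vi – fl.
Crossovers in the vi–fl interval produce the single-crossover classes fl vi al and FL VI AL (47 + 36 = 83) plus the double crossovers (15).
RF(vi–fl) = (83 + 15) / 1500 = 98/1500 = 0.0653 → 6.5 map units.

6.5 map units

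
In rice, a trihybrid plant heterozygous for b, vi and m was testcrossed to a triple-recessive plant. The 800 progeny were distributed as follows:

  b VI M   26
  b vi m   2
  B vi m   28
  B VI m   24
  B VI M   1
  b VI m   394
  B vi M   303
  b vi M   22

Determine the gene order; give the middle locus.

The two most frequent reciprocal classes, b VI m and B vi M, are the parental types, so the F1 was b VI m / B vi M.
The two rarest classes, b vi m and B VI M, are the double crossovers. Comparing them with the parentals, only the vi allele has switched, so vi is the middle locus and the order is b – vi – m.

vi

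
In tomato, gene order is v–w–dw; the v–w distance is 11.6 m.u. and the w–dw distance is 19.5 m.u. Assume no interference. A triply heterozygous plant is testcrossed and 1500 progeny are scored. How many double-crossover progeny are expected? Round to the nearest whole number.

Map distances give recombination frequencies of 0.116 and 0.195 for the two intervals.
With no interference, expected double-crossover frequency = 0.116 × 0.195 = 0.02262.
Expected number = 0.02262 × 1500 = 33.93 ≈ 34.

34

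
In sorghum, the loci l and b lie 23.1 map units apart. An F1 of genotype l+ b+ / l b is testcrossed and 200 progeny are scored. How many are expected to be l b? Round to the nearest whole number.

77

A map distance of 23.1 map units corresponds to a recombination frequency of 0.231.
The F1 is l+ b+ / l b, so l b is a parental gamete class with expected frequency (1 − r)/2 = 0.769/2 = 0.3845.
Expected number = 0.3845 × 200 = 76.90 ≈ 77.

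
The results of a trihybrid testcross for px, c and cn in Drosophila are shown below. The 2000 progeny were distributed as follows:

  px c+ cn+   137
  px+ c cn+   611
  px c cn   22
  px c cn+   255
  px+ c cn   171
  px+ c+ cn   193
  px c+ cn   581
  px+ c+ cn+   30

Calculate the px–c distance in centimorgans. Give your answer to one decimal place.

The two most frequent reciprocal classes, px c+ cn and px+ c cn+, are the parental types, so the F1 was px c+ cn / px+ c cn+.
The two rarest classes, px c cn and px+ c+ cn+, are the double crossovers. Comparing them with the parentals, only the c allele has switched, so c is the middle locus and the order is px – c – cn.
Crossovers in the px–c interval produce the single-crossover classes px+ c+ cn and px c cn+ (193 + 255 = 448) plus the double crossovers (52).
RF(px–c) = (448 + 52) / 2000 = 500/2000 = 0.2500 → 25.0 centimorgans.

25.0 centimorgans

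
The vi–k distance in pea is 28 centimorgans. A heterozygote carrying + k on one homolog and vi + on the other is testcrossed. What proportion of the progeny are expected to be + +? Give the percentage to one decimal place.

14.0%

A map distance of 28 centimorgans corresponds to a recombination frequency of 0.280.
The F1 is + k / vi +, so + + is a recombinant gamete class with expected frequency r/2 = 0.280/2 = 0.1400.
That is 0.1400 = 14.0% of the progeny.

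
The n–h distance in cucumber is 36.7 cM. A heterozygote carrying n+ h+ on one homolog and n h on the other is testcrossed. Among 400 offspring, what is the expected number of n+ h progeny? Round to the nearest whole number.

73

A map distance of 36.7 cM corresponds to a recombination frequency of 0.367.
The F1 is n+ h+ / n h, so n+ h is a recombinant gamete class with expected frequency r/2 = 0.367/2 = 0.1835.
Expected number = 0.1835 × 400 = 73.40 ≈ 73.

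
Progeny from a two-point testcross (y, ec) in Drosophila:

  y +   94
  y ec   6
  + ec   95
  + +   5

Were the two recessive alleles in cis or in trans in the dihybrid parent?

trans

The two most frequent classes are + ec (95) and y + (94); these are the parental (non-recombinant) types.
So the F1 carried + ec on one chromosome and y + on the other — the recessive alleles are on opposite chromosomes (trans / repulsion).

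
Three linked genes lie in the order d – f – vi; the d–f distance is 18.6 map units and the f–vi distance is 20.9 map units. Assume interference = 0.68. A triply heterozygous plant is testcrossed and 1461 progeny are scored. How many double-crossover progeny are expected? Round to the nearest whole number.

Map distances give recombination frequencies of 0.186 and 0.209 for the two intervals.
With interference 0.68 (so coincidence = 0.32), expected double-crossover frequency = 0.186 × 0.209 × 0.32 = 0.01244.
Expected number = 0.01244 × 1461 = 18.17 ≈ 18.

18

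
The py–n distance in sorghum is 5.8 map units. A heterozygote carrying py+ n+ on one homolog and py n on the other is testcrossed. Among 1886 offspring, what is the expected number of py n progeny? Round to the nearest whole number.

888

A map distance of 5.8 map units corresponds to a recombination frequency of 0.058.
The F1 is py+ n+ / py n, so py n is a parental gamete class with expected frequency (1 − r)/2 = 0.942/2 = 0.4710.
Expected number = 0.4710 × 1886 = 888.31 ≈ 888.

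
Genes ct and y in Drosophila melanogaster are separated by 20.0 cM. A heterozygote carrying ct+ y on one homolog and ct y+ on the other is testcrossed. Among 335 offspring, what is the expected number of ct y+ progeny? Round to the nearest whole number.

A map distance of 20.0 cM corresponds to a recombination frequency of 0.200.
The F1 is ct+ y / ct y+, so ct y+ is a parental gamete class with expected frequency (1 − r)/2 = 0.800/2 = 0.4000.
Expected number = 0.4000 × 335 = 134.00 ≈ 134.

134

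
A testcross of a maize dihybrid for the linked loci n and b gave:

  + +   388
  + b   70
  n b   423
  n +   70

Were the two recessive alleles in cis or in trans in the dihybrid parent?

cis

The two most frequent classes are + + (388) and n b (423); these are the parental (non-recombinant) types.
So the F1 carried + + on one chromosome and n b on the other — the recessive alleles are on the same chromosome (cis / coupling).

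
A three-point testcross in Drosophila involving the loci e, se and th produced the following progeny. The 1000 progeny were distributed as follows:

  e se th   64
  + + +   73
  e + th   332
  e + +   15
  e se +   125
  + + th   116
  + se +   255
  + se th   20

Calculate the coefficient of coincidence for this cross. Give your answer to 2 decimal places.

0.74

The two most frequent reciprocal classes, + se + and e + th, are the parental types, so the F1 was + se + / e + th.
The two rarest classes, + se th and e + +, are the double crossovers. Comparing them with the parentals, only the th allele has switched, so th is the middle locus and the order is e – th – se.
e–th: (241 + 35)/1000 = 0.2760; th–se: (137 + 35)/1000 = 0.1720.
Expected DCO frequency = 0.2760 × 0.1720 ≈ 0.04747; observed = 35/1000 ≈ 0.03500.
Coefficient of coincidence = 0.03500/0.04747 ≈ 0.74.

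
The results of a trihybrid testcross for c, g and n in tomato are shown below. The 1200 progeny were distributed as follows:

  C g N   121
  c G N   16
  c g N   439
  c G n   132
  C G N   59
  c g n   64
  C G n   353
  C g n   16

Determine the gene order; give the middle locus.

g

The two most frequent reciprocal classes, C G n and c g N, are the parental types, so the F1 was C G n / c g N.
The two rarest classes, C g n and c G N, are the double crossovers. Comparing them with the parentals, only the g allele has switched, so g is the middle locus and the order is c – g – n.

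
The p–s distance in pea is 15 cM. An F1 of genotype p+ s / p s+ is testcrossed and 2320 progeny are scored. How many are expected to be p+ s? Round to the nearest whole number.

986

A map distance of 15 cM corresponds to a recombination frequency of 0.150.
The F1 is p+ s / p s+, so p+ s is a parental gamete class with expected frequency (1 − r)/2 = 0.850/2 = 0.4250.
Expected number = 0.4250 × 2320 = 986.00 ≈ 986.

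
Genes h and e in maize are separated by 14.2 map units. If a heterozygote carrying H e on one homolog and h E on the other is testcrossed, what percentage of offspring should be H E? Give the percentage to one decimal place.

7.1%

A map distance of 14.2 map units corresponds to a recombination frequency of 0.142.
The F1 is H e / h E, so H E is a recombinant gamete class with expected frequency r/2 = 0.142/2 = 0.0710.
That is 0.0710 = 7.1% of the progeny.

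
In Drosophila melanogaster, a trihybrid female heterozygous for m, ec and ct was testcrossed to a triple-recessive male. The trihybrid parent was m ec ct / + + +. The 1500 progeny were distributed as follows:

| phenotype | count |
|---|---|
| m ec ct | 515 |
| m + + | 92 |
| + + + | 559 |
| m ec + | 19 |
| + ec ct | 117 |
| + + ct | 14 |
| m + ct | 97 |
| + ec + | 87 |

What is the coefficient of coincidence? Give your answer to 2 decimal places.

The two rarest classes, m ec + and + + ct, are the double crossovers. Comparing them with the parentals, only the ct allele has switched, so ct is the middle locus and the order is m – ct – ec.
m–ct: (209 + 33)/1500 = 0.1613; ct–ec: (184 + 33)/1500 = 0.1447.
Expected DCO frequency = 0.1613 × 0.1447 ≈ 0.02334; observed = 33/1500 ≈ 0.02200.
Coefficient of coincidence = 0.02200/0.02334 ≈ 0.94.

0.94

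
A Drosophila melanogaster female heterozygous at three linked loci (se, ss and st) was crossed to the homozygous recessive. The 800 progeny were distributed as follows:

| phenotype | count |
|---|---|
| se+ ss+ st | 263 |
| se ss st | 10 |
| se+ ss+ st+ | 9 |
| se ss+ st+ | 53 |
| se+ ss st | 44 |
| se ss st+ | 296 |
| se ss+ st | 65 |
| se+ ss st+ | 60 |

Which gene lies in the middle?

The two most frequent reciprocal classes, se ss st+ and se+ ss+ st, are the parental types, so the F1 was se ss st+ / se+ ss+ st.
The two rarest classes, se ss st and se+ ss+ st+, are the double crossovers. Comparing them with the parentals, only the st allele has switched, so st is the middle locus and the order is ss – st – se.

st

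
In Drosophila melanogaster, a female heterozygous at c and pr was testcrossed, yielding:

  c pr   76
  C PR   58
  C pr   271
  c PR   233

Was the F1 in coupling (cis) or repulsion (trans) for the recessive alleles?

trans

The two most frequent classes are C pr (271) and c PR (233); these are the parental (non-recombinant) types.
So the F1 carried C pr on one chromosome and c PR on the other — the recessive alleles are on opposite chromosomes (trans / repulsion).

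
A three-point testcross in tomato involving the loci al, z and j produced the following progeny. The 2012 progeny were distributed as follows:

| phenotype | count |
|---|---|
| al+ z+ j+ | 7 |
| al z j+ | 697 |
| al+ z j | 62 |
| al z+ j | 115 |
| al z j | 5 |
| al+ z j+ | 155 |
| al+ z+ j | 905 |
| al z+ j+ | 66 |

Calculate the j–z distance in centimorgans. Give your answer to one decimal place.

The two most frequent reciprocal classes, al z j+ and al+ z+ j, are the parental types, so the F1 was al z j+ / al+ z+ j.
The two rarest classes, al z j and al+ z+ j+, are the double crossovers. Comparing them with the parentals, only the j allele has switched, so j is the middle locus and the order is al – j – z.
Crossovers in the j–z interval produce the single-crossover classes al z+ j+ and al+ z j (66 + 62 = 128) plus the double crossovers (12).
RF(j–z) = (128 + 12) / 2012 = 140/2012 = 0.0696 → 7.0 centimorgans.

7.0 centimorgans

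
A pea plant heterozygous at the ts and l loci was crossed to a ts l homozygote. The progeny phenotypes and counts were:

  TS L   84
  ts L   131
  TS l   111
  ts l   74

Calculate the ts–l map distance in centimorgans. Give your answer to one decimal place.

39.5 centimorgans

The two most frequent classes, TS l (111) and ts L (131), are the parental types, so the F1 was TS l / ts L.
The recombinant classes are TS L and ts l: 84 + 74 = 158.
Recombination frequency = 158/400 = 0.3950 ≈ 39.5%, i.e. 39.5 centimorgans.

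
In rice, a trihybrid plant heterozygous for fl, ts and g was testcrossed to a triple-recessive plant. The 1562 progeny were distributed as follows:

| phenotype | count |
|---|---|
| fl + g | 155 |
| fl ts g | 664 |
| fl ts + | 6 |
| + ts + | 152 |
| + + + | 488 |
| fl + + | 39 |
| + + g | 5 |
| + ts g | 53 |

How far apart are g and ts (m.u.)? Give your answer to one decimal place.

20.4 m.u.

The two most frequent reciprocal classes, + + + and fl ts g, are the parental types, so the F1 was + + + / fl ts g.
The two rarest classes, + + g and fl ts +, are the double crossovers. Comparing them with the parentals, only the g allele has switched, so g is the middle locus and the order is fl – g – ts.
Crossovers in the g–ts interval produce the single-crossover classes + ts + and fl + g (152 + 155 = 307) plus the double crossovers (11).
RF(g–ts) = (307 + 11) / 1562 = 318/1562 = 0.2036 → 20.4 m.u.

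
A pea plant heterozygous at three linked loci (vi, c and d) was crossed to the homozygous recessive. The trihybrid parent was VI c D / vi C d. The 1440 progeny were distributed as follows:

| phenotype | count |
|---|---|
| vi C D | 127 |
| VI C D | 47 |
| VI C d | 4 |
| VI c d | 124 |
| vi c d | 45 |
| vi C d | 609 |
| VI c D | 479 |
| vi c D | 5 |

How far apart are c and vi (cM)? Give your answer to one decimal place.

The two rarest classes, vi c D and VI C d, are the double crossovers. Comparing them with the parentals, only the vi allele has switched, so vi is the middle locus and the order is d – vi – c.
Crossovers in the vi–c interval produce the single-crossover classes VI C D and vi c d (47 + 45 = 92) plus the double crossovers (9).
RF(vi–c) = (92 + 9) / 1440 = 101/1440 = 0.0701 → 7.0 cM.

7.0 cM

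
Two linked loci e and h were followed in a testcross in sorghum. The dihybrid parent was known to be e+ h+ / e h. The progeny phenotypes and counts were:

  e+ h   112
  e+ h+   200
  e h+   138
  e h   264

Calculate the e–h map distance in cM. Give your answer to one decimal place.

The recombinant classes are e+ h and e h+: 112 + 138 = 250.
Recombination frequency = 250/714 = 0.3501 ≈ 35.0%, i.e. 35.0 cM.

35.0 cM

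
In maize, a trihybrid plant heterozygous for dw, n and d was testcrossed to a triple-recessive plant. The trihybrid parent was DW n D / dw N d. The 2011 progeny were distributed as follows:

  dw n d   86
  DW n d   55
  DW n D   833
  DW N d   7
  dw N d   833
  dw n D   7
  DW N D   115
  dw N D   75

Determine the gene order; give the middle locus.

dw

The two rarest classes, dw n D and DW N d, are the double crossovers. Comparing them with the parentals, only the dw allele has switched, so dw is the middle locus and the order is d – dw – n.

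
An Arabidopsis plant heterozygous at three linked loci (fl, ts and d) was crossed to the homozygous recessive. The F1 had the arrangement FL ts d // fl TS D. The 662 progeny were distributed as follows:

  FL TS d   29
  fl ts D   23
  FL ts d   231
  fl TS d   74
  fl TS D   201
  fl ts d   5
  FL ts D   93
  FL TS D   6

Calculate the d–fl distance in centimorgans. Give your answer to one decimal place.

The two rarest classes, fl ts d and FL TS D, are the double crossovers. Comparing them with the parentals, only the fl allele has switched, so fl is the middle locus and the order is d – fl – ts.
Crossovers in the d–fl interval produce the single-crossover classes FL ts D and fl TS d (93 + 74 = 167) plus the double crossovers (11).
RF(d–fl) = (167 + 11) / 662 = 178/662 = 0.2689 → 26.9 centimorgans.

26.9 centimorgans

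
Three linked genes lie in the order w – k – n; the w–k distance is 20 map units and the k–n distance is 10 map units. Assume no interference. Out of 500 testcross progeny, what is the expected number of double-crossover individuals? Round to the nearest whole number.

Map distances give recombination frequencies of 0.200 and 0.100 for the two intervals.
With no interference, expected double-crossover frequency = 0.200 × 0.100 = 0.02000.
Expected number = 0.02000 × 500 = 10.00 ≈ 10.

10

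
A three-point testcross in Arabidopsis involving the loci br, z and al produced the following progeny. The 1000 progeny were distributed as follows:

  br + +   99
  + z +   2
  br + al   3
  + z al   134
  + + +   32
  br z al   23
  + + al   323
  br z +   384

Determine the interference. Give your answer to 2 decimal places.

0.65

The two most frequent reciprocal classes, + + al and br z +, are the parental types, so the F1 was + + al / br z +.
The two rarest classes, br + al and + z +, are the double crossovers. Comparing them with the parentals, only the br allele has switched, so br is the middle locus and the order is z – br – al.
z–br: (233 + 5)/1000 = 0.2380; br–al: (55 + 5)/1000 = 0.0600.
Expected DCO frequency = 0.2380 × 0.0600 ≈ 0.01428; observed = 5/1000 ≈ 0.00500.
Coefficient of coincidence = 0.00500/0.01428 ≈ 0.35; interference = 1 − 0.35 = 0.65.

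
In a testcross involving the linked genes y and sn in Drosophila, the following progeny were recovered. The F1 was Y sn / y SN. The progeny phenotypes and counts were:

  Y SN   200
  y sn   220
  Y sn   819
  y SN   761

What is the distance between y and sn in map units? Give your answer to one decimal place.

21.0 map units

The recombinant classes are Y SN and y sn: 200 + 220 = 420.
Recombination frequency = 420/2000 = 0.2100 ≈ 21.0%, i.e. 21.0 map units.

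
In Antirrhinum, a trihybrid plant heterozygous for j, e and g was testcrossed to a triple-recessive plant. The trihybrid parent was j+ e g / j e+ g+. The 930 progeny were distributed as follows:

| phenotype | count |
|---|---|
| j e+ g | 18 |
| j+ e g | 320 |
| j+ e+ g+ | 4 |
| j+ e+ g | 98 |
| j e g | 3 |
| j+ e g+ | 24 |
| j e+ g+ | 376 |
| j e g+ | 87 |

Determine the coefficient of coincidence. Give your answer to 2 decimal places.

0.69

The two rarest classes, j e g and j+ e+ g+, are the double crossovers. Comparing them with the parentals, only the j allele has switched, so j is the middle locus and the order is g – j – e.
g–j: (42 + 7)/930 = 0.0527; j–e: (185 + 7)/930 = 0.2065.
Expected DCO frequency = 0.0527 × 0.2065 ≈ 0.01088; observed = 7/930 ≈ 0.00753.
Coefficient of coincidence = 0.00753/0.01088 ≈ 0.69.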